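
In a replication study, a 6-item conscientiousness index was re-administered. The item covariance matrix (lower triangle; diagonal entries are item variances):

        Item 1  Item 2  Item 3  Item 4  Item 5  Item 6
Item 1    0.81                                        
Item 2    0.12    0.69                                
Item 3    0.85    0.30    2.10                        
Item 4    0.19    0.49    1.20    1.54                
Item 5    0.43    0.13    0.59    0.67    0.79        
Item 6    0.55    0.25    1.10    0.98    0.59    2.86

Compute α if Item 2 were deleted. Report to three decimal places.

α = 0.798

Remaining items: Item 1, Item 3, Item 4, Item 5, Item 6 (k = 5).
Σσᵢ² = 0.81 + 2.10 + 1.54 + 0.79 + 2.86 = 8.10
Var(T) = 8.10 + 2 × 7.15 = 22.40
α (item deleted) = (5/4)·(1 − 8.10/22.40) = 0.798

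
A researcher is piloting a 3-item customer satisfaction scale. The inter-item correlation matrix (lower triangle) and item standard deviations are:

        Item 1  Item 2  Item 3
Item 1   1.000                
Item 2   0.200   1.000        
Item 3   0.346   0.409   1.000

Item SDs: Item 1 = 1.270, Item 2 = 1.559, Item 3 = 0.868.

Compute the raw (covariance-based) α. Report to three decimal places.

α = 0.535

Σσ²ᵢ = 1.270² + 1.559² + 0.868² = 4.7968
Covariances σ_ij = r_ij · s_i · s_j:
  σ(Item 1,Item 2) = 0.200 × 1.270 × 1.559 = 0.3960
  σ(Item 1,Item 3) = 0.346 × 1.270 × 0.868 = 0.3814
  σ(Item 2,Item 3) = 0.409 × 1.559 × 0.868 = 0.5535
σ²_T = Σσ²ᵢ + 2·Σσ_ij = 4.7968 + 2 × 1.3309 = 7.4586
α = (3/2)·(1 − 4.7968/7.4586) = 0.535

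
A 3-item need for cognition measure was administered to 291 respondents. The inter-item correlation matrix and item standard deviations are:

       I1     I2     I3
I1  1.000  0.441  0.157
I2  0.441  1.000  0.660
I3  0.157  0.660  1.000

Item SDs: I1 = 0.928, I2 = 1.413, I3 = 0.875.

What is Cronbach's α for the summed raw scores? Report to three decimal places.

Σσ²ᵢ = 0.928² + 1.413² + 0.875² = 3.6234
Covariances σ_ij = r_ij · s_i · s_j:
  σ(I1,I2) = 0.441 × 0.928 × 1.413 = 0.5783
  σ(I1,I3) = 0.157 × 0.928 × 0.875 = 0.1275
  σ(I2,I3) = 0.660 × 1.413 × 0.875 = 0.8160
σ²_T = Σσ²ᵢ + 2·Σσ_ij = 3.6234 + 2 × 1.5218 = 6.6670
α = (3/2)·(1 − 3.6234/6.6670) = 0.685

α = 0.685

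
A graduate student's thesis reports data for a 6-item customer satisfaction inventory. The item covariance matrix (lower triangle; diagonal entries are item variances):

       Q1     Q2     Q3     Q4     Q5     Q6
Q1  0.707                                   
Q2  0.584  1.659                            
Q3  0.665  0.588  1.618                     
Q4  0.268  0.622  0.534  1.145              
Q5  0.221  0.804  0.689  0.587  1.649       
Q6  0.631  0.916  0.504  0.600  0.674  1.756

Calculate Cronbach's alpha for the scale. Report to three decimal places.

sum of item variances = 0.707 + 1.659 + 1.618 + 1.145 + 1.649 + 1.756 = 8.534
Sum of off-diagonal covariances = 8.887
σ²_T = 8.534 + 2 × 8.887 = 26.308
α = (k/(k−1))·(1 − sum of item variances/σ²_T) = (6/5)·(1 − 8.534/26.308) = 0.811

α = 0.811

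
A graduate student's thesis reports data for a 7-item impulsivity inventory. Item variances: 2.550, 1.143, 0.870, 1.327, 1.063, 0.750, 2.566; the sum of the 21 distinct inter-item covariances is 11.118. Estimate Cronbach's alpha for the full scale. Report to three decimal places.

α = 0.798

ΣVar(i) = 2.550 + 1.143 + 0.870 + 1.327 + 1.063 + 0.750 + 2.566 = 10.269
Sum of distinct covariances = 11.118
σ²_T = ΣVar(i) + 2·Σcov = 10.269 + 2 × 11.118 = 32.505
α = (7/6)·(1 − 10.269/32.505) = 0.798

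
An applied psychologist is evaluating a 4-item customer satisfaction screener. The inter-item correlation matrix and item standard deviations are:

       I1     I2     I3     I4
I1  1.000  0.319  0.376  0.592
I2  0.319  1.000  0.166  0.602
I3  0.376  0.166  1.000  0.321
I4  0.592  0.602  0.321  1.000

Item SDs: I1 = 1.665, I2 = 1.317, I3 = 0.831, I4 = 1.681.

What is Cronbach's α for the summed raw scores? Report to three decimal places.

Σσ²ᵢ = 1.665² + 1.317² + 0.831² + 1.681² = 8.0230
Covariances σ_ij = r_ij · s_i · s_j:
  σ(I1,I2) = 0.319 × 1.665 × 1.317 = 0.6995
  σ(I1,I3) = 0.376 × 1.665 × 0.831 = 0.5202
  σ(I1,I4) = 0.592 × 1.665 × 1.681 = 1.6569
  σ(I2,I3) = 0.166 × 1.317 × 0.831 = 0.1817
  σ(I2,I4) = 0.602 × 1.317 × 1.681 = 1.3328
  σ(I3,I4) = 0.321 × 0.831 × 1.681 = 0.4484
σ²_T = Σσ²ᵢ + 2·Σσ_ij = 8.0230 + 2 × 4.8395 = 17.7020
α = (4/3)·(1 − 8.0230/17.7020) = 0.729

Cronbach's α = 0.729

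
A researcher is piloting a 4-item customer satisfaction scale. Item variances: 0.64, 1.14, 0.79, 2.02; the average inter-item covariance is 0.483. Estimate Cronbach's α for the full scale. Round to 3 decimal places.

Σσ²ᵢ = 0.64 + 1.14 + 0.79 + 2.02 = 4.59
Sum of the 6 distinct covariances = 6 × 0.483 = 2.898
σ²_total = Σσ²ᵢ + 2·Σcov = 4.59 + 2 × 2.898 = 10.386
α = (4/3)·(1 − 4.59/10.386) = 0.744

Cronbach's α = 0.744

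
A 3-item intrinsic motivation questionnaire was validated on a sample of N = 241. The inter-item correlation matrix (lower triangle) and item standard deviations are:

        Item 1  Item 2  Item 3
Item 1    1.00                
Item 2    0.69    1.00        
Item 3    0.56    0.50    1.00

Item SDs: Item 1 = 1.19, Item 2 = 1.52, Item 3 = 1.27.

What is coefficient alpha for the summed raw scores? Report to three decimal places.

Σσ²ᵢ = 1.19² + 1.52² + 1.27² = 5.3394
Covariances σ_ij = r_ij · s_i · s_j:
  σ(Item 1,Item 2) = 0.69 × 1.19 × 1.52 = 1.2481
  σ(Item 1,Item 3) = 0.56 × 1.19 × 1.27 = 0.8463
  σ(Item 2,Item 3) = 0.50 × 1.52 × 1.27 = 0.9652
σ²_T = Σσ²ᵢ + 2·Σσ_ij = 5.3394 + 2 × 3.0596 = 11.4586
α = (3/2)·(1 − 5.3394/11.4586) = 0.801

coefficient alpha = 0.801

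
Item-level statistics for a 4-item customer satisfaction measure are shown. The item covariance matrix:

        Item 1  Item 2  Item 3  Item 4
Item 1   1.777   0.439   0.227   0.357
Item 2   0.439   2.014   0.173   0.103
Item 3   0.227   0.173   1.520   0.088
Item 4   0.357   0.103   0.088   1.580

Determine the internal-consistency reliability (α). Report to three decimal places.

ΣVar(i) = 1.777 + 2.014 + 1.520 + 1.580 = 6.891
Sum of off-diagonal covariances = 1.387
total variance = 6.891 + 2 × 1.387 = 9.665
α = (k/(k−1))·(1 − ΣVar(i)/total variance) = (4/3)·(1 − 6.891/9.665) = 0.383

α = 0.383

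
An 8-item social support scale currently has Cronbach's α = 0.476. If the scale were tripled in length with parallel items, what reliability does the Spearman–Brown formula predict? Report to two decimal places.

predicted reliability = 0.73

Length factor m = 3
α' = m·α / (1 + (m−1)·α)
   = 3 × 0.476 / (1 + (3 − 1) × 0.476)
   = 1.4280 / 1.9520 = 0.73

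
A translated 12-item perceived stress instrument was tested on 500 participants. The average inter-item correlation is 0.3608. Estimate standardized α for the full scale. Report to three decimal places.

standardized α = 0.871

Standardized α = k·r̄ / (1 + (k−1)·r̄) = 12 × 0.3608 / (1 + 11 × 0.3608)
  = 4.3296 / 4.9688 = 0.871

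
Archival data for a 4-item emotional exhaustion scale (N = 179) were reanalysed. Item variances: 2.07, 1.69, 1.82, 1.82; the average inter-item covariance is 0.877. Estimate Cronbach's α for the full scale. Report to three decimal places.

α = 0.783

Σσ²ᵢ = 2.07 + 1.69 + 1.82 + 1.82 = 7.40
Sum of the 6 distinct covariances = 6 × 0.877 = 5.262
total variance = Σσ²ᵢ + 2·Σcov = 7.40 + 2 × 5.262 = 17.924
α = (4/3)·(1 − 7.40/17.924) = 0.783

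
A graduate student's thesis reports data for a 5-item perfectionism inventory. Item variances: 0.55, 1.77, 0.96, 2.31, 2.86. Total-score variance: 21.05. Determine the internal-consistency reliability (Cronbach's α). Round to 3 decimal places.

α = 0.748

Σσ²ᵢ = 0.55 + 1.77 + 0.96 + 2.31 + 2.86 = 8.45
α = (k/(k−1))·(1 − Σσ²ᵢ/σ²_total) = (5/4)·(1 − 8.45/21.05) = 0.748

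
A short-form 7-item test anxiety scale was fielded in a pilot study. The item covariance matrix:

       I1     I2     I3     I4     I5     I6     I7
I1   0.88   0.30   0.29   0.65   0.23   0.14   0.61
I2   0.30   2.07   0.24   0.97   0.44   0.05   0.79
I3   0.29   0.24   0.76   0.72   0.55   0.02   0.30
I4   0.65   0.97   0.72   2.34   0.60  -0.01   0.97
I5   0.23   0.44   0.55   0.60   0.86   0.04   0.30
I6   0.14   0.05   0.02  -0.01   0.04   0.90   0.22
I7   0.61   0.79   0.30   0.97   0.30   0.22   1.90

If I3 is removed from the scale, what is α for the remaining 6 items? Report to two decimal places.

α = 0.70

Remaining items: I1, I2, I4, I5, I6, I7 (k = 6).
sum of item variances = 0.88 + 2.07 + 2.34 + 0.86 + 0.90 + 1.90 = 8.95
Var(T) = 8.95 + 2 × 6.30 = 21.55
α (item deleted) = (6/5)·(1 − 8.95/21.55) = 0.70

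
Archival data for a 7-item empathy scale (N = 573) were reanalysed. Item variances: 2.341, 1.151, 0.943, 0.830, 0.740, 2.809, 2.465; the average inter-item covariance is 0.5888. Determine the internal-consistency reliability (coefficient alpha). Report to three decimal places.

Σσᵢ² = 2.341 + 1.151 + 0.943 + 0.830 + 0.740 + 2.809 + 2.465 = 11.279
Sum of the 21 distinct covariances = 21 × 0.5888 = 12.3648
σ²_T = Σσᵢ² + 2·Σcov = 11.279 + 2 × 12.3648 = 36.0086
α = (7/6)·(1 − 11.279/36.0086) = 0.801

coefficient alpha = 0.801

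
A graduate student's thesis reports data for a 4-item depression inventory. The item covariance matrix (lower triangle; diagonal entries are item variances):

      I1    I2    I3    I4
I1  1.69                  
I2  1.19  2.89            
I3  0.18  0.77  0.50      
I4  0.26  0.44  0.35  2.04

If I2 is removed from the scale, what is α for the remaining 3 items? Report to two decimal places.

α = 0.41

Remaining items: I1, I3, I4 (k = 3).
sum of item variances = 1.69 + 0.50 + 2.04 = 4.23
Var(T) = 4.23 + 2 × 0.79 = 5.81
α (item deleted) = (3/2)·(1 − 4.23/5.81) = 0.41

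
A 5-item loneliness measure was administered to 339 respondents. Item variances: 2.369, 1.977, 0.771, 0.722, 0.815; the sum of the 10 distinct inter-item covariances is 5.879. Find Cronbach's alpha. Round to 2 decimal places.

Cronbach's alpha = 0.80

Σσ²ᵢ = 2.369 + 1.977 + 0.771 + 0.722 + 0.815 = 6.654
Sum of distinct covariances = 5.879
Var(T) = Σσ²ᵢ + 2·Σcov = 6.654 + 2 × 5.879 = 18.412
α = (5/4)·(1 − 6.654/18.412) = 0.80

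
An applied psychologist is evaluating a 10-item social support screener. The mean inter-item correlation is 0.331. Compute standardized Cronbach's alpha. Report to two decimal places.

Standardized α = k·r̄ / (1 + (k−1)·r̄) = 10 × 0.331 / (1 + 9 × 0.331)
  = 3.3100 / 3.9790 = 0.83

α = 0.83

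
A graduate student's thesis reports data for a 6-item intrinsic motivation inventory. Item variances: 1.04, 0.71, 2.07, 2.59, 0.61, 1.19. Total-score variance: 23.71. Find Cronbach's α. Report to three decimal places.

sum of item variances = 1.04 + 0.71 + 2.07 + 2.59 + 0.61 + 1.19 = 8.21
α = (k/(k−1))·(1 − sum of item variances/Var(T)) = (6/5)·(1 − 8.21/23.71) = 0.784

α = 0.784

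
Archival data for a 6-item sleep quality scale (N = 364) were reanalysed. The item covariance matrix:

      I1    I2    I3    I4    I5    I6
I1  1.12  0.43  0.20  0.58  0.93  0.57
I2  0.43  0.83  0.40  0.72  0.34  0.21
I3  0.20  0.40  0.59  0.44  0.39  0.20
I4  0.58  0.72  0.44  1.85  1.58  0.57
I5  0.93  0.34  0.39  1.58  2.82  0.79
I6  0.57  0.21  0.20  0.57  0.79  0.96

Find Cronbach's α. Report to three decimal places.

α = 0.806

Σσᵢ² = 1.12 + 0.83 + 0.59 + 1.85 + 2.82 + 0.96 = 8.17
Sum of off-diagonal covariances = 8.35
σ²_total = 8.17 + 2 × 8.35 = 24.87
α = (k/(k−1))·(1 − Σσᵢ²/σ²_total) = (6/5)·(1 − 8.17/24.87) = 0.806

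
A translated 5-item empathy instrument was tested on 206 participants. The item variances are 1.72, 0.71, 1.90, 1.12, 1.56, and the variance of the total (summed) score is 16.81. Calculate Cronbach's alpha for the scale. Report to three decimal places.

Σσ²ᵢ = 1.72 + 0.71 + 1.90 + 1.12 + 1.56 = 7.01
α = (k/(k−1))·(1 − Σσ²ᵢ/Var(T)) = (5/4)·(1 − 7.01/16.81) = 0.729

Cronbach's alpha = 0.729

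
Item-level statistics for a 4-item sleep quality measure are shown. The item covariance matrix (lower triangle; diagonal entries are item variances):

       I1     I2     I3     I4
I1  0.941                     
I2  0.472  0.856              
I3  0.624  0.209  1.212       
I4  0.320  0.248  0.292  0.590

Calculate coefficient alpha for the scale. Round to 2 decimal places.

coefficient alpha = 0.73

Σσᵢ² = 0.941 + 0.856 + 1.212 + 0.590 = 3.599
Σ_{i<j} σ_ij = 2.165
σ²_T = 3.599 + 2 × 2.165 = 7.929
α = (k/(k−1))·(1 − Σσᵢ²/σ²_T) = (4/3)·(1 − 3.599/7.929) = 0.73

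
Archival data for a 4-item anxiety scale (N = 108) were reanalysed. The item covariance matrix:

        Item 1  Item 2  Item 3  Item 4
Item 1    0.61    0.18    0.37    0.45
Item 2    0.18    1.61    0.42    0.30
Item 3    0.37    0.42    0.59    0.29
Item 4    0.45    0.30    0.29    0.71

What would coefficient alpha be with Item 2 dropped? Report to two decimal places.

coefficient alpha = 0.81

Remaining items: Item 1, Item 3, Item 4 (k = 3).
Σσᵢ² = 0.61 + 0.59 + 0.71 = 1.91
σ²_T = 1.91 + 2 × 1.11 = 4.13
α (item deleted) = (3/2)·(1 − 1.91/4.13) = 0.81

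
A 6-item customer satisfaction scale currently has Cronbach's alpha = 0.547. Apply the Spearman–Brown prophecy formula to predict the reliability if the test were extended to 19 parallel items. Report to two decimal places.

predicted reliability = 0.79

Length factor m = 19/6 = 3.1667
α' = m·α / (1 + (m−1)·α)
   = 19/6 × 0.547 / (1 + (19/6 − 1) × 0.547)
   = 1.7322 / 2.1852 = 0.79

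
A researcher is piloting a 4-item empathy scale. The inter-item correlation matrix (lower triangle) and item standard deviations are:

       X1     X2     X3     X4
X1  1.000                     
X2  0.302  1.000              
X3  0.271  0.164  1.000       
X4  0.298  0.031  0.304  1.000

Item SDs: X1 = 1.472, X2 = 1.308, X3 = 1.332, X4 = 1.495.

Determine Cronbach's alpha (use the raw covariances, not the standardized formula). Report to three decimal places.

Σσ²ᵢ = 1.472² + 1.308² + 1.332² + 1.495² = 7.8869
Covariances σ_ij = r_ij · s_i · s_j:
  σ(X1,X2) = 0.302 × 1.472 × 1.308 = 0.5815
  σ(X1,X3) = 0.271 × 1.472 × 1.332 = 0.5314
  σ(X1,X4) = 0.298 × 1.472 × 1.495 = 0.6558
  σ(X2,X3) = 0.164 × 1.308 × 1.332 = 0.2857
  σ(X2,X4) = 0.031 × 1.308 × 1.495 = 0.0606
  σ(X3,X4) = 0.304 × 1.332 × 1.495 = 0.6054
σ²_T = Σσ²ᵢ + 2·Σσ_ij = 7.8869 + 2 × 2.7204 = 13.3277
α = (4/3)·(1 − 7.8869/13.3277) = 0.544

α = 0.544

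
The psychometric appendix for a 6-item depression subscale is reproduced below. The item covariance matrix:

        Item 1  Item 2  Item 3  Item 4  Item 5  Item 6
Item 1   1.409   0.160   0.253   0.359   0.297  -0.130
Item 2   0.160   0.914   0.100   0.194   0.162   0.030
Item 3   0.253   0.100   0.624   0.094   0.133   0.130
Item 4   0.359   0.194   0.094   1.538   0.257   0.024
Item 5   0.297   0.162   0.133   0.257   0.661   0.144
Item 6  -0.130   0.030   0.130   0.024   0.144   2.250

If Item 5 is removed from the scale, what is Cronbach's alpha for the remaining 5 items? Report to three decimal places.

Cronbach's alpha = 0.331

Remaining items: Item 1, Item 2, Item 3, Item 4, Item 6 (k = 5).
Σσᵢ² = 1.409 + 0.914 + 0.624 + 1.538 + 2.250 = 6.735
Var(T) = 6.735 + 2 × 1.214 = 9.163
α (item deleted) = (5/4)·(1 − 6.735/9.163) = 0.331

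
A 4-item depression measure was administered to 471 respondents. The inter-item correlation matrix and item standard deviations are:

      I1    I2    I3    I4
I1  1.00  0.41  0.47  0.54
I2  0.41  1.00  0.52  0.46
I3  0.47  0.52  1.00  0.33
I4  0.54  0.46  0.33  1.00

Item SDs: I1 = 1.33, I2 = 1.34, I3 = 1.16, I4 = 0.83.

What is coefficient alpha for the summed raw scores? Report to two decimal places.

coefficient alpha = 0.76

Σσ²ᵢ = 1.33² + 1.34² + 1.16² + 0.83² = 5.5990
Covariances σ_ij = r_ij · s_i · s_j:
  σ(I1,I2) = 0.41 × 1.33 × 1.34 = 0.7307
  σ(I1,I3) = 0.47 × 1.33 × 1.16 = 0.7251
  σ(I1,I4) = 0.54 × 1.33 × 0.83 = 0.5961
  σ(I2,I3) = 0.52 × 1.34 × 1.16 = 0.8083
  σ(I2,I4) = 0.46 × 1.34 × 0.83 = 0.5116
  σ(I3,I4) = 0.33 × 1.16 × 0.83 = 0.3177
σ²_T = Σσ²ᵢ + 2·Σσ_ij = 5.5990 + 2 × 3.6895 = 12.9780
α = (4/3)·(1 − 5.5990/12.9780) = 0.76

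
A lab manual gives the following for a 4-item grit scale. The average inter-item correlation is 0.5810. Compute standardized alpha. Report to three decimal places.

Standardized α = k·r̄ / (1 + (k−1)·r̄) = 4 × 0.5810 / (1 + 3 × 0.5810)
  = 2.3240 / 2.7430 = 0.847

standardized alpha = 0.847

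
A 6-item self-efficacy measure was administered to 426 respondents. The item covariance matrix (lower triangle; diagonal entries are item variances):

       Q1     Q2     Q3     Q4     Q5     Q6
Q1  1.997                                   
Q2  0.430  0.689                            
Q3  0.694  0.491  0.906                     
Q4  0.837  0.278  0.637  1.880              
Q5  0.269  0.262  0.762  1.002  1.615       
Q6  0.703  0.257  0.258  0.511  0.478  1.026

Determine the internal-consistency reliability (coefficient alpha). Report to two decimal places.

ΣVar(i) = 1.997 + 0.689 + 0.906 + 1.880 + 1.615 + 1.026 = 8.113
Σ_{i<j} σ_ij = 7.869
Var(T) = 8.113 + 2 × 7.869 = 23.851
α = (k/(k−1))·(1 − ΣVar(i)/Var(T)) = (6/5)·(1 − 8.113/23.851) = 0.79

coefficient alpha = 0.79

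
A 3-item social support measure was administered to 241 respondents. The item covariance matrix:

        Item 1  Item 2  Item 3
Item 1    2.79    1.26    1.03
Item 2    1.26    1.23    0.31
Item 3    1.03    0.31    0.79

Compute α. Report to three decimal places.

Σσ²ᵢ = 2.79 + 1.23 + 0.79 = 4.81
Sum of off-diagonal covariances = 2.60
Var(T) = 4.81 + 2 × 2.60 = 10.01
α = (k/(k−1))·(1 − Σσ²ᵢ/Var(T)) = (3/2)·(1 − 4.81/10.01) = 0.779

α = 0.779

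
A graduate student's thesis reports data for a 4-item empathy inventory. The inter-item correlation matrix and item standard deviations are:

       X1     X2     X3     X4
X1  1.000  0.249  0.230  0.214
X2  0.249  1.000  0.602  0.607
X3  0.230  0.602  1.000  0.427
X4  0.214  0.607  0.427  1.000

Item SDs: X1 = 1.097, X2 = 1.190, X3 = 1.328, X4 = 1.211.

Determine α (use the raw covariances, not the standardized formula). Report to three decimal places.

Σσ²ᵢ = 1.097² + 1.190² + 1.328² + 1.211² = 5.8496
Covariances σ_ij = r_ij · s_i · s_j:
  σ(X1,X2) = 0.249 × 1.097 × 1.190 = 0.3251
  σ(X1,X3) = 0.230 × 1.097 × 1.328 = 0.3351
  σ(X1,X4) = 0.214 × 1.097 × 1.211 = 0.2843
  σ(X2,X3) = 0.602 × 1.190 × 1.328 = 0.9514
  σ(X2,X4) = 0.607 × 1.190 × 1.211 = 0.8747
  σ(X3,X4) = 0.427 × 1.328 × 1.211 = 0.6867
σ²_T = Σσ²ᵢ + 2·Σσ_ij = 5.8496 + 2 × 3.4573 = 12.7642
α = (4/3)·(1 − 5.8496/12.7642) = 0.722

α = 0.722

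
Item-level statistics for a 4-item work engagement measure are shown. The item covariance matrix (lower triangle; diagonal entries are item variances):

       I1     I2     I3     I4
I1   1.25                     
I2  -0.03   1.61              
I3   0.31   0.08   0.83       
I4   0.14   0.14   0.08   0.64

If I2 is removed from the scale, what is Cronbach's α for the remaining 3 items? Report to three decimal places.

Cronbach's α = 0.421

Remaining items: I1, I3, I4 (k = 3).
Σσ²ᵢ = 1.25 + 0.83 + 0.64 = 2.72
Var(T) = 2.72 + 2 × 0.53 = 3.78
α (item deleted) = (3/2)·(1 − 2.72/3.78) = 0.421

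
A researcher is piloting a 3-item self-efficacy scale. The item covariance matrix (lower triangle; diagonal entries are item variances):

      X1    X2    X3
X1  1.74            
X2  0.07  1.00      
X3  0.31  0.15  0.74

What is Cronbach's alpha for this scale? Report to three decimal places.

α = 0.350

sum of item variances = 1.74 + 1.00 + 0.74 = 3.48
Sum of off-diagonal covariances = 0.53
σ²_T = 3.48 + 2 × 0.53 = 4.54
α = (k/(k−1))·(1 − sum of item variances/σ²_T) = (3/2)·(1 − 3.48/4.54) = 0.350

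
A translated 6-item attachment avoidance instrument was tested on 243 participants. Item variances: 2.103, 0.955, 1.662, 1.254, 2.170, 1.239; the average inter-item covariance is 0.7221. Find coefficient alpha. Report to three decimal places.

coefficient alpha = 0.837

Σσᵢ² = 2.103 + 0.955 + 1.662 + 1.254 + 2.170 + 1.239 = 9.383
Sum of the 15 distinct covariances = 15 × 0.7221 = 10.8315
total variance = Σσᵢ² + 2·Σcov = 9.383 + 2 × 10.8315 = 31.0460
α = (6/5)·(1 − 9.383/31.0460) = 0.837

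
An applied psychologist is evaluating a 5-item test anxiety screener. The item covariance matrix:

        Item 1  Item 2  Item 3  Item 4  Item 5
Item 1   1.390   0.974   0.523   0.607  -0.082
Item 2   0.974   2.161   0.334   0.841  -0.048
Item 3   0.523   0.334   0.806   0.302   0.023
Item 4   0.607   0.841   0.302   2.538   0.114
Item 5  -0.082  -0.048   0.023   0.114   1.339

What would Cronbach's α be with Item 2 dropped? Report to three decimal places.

α = 0.438

Remaining items: Item 1, Item 3, Item 4, Item 5 (k = 4).
sum of item variances = 1.390 + 0.806 + 2.538 + 1.339 = 6.073
σ²_T = 6.073 + 2 × 1.487 = 9.047
α (item deleted) = (4/3)·(1 − 6.073/9.047) = 0.438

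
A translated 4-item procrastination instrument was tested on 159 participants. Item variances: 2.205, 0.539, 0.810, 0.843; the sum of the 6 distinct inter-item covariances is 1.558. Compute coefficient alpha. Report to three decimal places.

α = 0.553

sum of item variances = 2.205 + 0.539 + 0.810 + 0.843 = 4.397
Sum of distinct covariances = 1.558
Var(T) = sum of item variances + 2·Σcov = 4.397 + 2 × 1.558 = 7.513
α = (4/3)·(1 − 4.397/7.513) = 0.553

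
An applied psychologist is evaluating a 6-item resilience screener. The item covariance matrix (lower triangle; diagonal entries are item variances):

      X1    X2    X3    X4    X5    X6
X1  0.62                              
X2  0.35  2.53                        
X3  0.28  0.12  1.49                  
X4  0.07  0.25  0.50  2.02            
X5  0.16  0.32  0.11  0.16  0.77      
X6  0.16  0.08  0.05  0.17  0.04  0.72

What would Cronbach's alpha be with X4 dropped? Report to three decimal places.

Remaining items: X1, X2, X3, X5, X6 (k = 5).
Σσᵢ² = 0.62 + 2.53 + 1.49 + 0.77 + 0.72 = 6.13
σ²_T = 6.13 + 2 × 1.67 = 9.47
α (item deleted) = (5/4)·(1 − 6.13/9.47) = 0.441

Cronbach's alpha = 0.441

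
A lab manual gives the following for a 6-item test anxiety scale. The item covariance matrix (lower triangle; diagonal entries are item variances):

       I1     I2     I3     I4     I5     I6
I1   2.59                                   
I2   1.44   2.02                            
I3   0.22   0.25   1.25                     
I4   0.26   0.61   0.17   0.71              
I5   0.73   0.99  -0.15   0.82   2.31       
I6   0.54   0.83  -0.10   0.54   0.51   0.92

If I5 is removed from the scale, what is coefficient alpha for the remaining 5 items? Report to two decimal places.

α = 0.70

Remaining items: I1, I2, I3, I4, I6 (k = 5).
Σσᵢ² = 2.59 + 2.02 + 1.25 + 0.71 + 0.92 = 7.49
σ²_T = 7.49 + 2 × 4.76 = 17.01
α (item deleted) = (5/4)·(1 − 7.49/17.01) = 0.70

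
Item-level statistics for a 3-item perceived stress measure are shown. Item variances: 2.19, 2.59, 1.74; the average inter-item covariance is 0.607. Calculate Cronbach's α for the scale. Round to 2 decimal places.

sum of item variances = 2.19 + 2.59 + 1.74 = 6.52
Sum of the 3 distinct covariances = 3 × 0.607 = 1.821
σ²_total = sum of item variances + 2·Σcov = 6.52 + 2 × 1.821 = 10.162
α = (3/2)·(1 − 6.52/10.162) = 0.54

α = 0.54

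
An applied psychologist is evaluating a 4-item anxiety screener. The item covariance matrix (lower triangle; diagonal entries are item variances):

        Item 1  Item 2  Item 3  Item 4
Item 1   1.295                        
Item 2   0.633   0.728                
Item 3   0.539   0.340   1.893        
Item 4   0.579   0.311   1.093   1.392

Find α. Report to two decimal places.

α = 0.76

Σσᵢ² = 1.295 + 0.728 + 1.893 + 1.392 = 5.308
Σ_{i<j} σ_ij = 3.495
Var(T) = 5.308 + 2 × 3.495 = 12.298
α = (k/(k−1))·(1 − Σσᵢ²/Var(T)) = (4/3)·(1 − 5.308/12.298) = 0.76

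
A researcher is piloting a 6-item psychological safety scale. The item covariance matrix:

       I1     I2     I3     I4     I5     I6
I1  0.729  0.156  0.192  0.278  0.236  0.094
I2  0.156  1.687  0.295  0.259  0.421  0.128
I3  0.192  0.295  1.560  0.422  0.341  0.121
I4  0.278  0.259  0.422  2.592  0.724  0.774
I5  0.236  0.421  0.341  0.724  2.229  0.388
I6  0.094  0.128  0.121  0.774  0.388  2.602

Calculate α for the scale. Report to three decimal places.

α = 0.550

ΣVar(i) = 0.729 + 1.687 + 1.560 + 2.592 + 2.229 + 2.602 = 11.399
Sum of the distinct covariances = 4.829
Var(T) = 11.399 + 2 × 4.829 = 21.057
α = (k/(k−1))·(1 − ΣVar(i)/Var(T)) = (6/5)·(1 − 11.399/21.057) = 0.550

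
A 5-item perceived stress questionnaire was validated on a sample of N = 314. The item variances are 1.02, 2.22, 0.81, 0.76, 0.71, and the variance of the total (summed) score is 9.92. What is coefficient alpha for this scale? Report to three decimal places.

α = 0.554

Σσ²ᵢ = 1.02 + 2.22 + 0.81 + 0.76 + 0.71 = 5.52
α = (k/(k−1))·(1 − Σσ²ᵢ/σ²_total) = (5/4)·(1 − 5.52/9.92) = 0.554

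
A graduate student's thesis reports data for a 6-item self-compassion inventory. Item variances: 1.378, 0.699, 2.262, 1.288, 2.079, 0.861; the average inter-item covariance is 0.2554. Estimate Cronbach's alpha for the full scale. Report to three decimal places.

ΣVar(i) = 1.378 + 0.699 + 2.262 + 1.288 + 2.079 + 0.861 = 8.567
Sum of the 15 distinct covariances = 15 × 0.2554 = 3.8310
total variance = ΣVar(i) + 2·Σcov = 8.567 + 2 × 3.8310 = 16.2290
α = (6/5)·(1 − 8.567/16.2290) = 0.567

α = 0.567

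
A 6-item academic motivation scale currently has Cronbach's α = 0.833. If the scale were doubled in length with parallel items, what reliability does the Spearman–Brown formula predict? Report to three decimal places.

Length factor m = 2
α' = m·α / (1 + (m−1)·α)
   = 2 × 0.833 / (1 + (2 − 1) × 0.833)
   = 1.6660 / 1.8330 = 0.909

predicted reliability = 0.909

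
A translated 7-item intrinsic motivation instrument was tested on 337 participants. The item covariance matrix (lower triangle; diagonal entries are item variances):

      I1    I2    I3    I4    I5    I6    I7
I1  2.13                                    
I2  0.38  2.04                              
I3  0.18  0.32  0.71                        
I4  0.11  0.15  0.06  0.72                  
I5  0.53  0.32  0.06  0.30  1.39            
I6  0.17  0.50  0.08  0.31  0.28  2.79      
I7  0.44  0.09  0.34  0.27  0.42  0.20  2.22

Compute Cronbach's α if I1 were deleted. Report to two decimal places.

Cronbach's α = 0.51

Remaining items: I2, I3, I4, I5, I6, I7 (k = 6).
sum of item variances = 2.04 + 0.71 + 0.72 + 1.39 + 2.79 + 2.22 = 9.87
σ²_total = 9.87 + 2 × 3.70 = 17.27
α (item deleted) = (6/5)·(1 − 9.87/17.27) = 0.51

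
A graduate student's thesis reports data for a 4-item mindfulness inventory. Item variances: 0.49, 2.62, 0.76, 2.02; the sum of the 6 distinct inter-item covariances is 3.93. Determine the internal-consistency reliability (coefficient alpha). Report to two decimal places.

sum of item variances = 0.49 + 2.62 + 0.76 + 2.02 = 5.89
Sum of distinct covariances = 3.93
σ²_total = sum of item variances + 2·Σcov = 5.89 + 2 × 3.93 = 13.75
α = (4/3)·(1 − 5.89/13.75) = 0.76

α = 0.76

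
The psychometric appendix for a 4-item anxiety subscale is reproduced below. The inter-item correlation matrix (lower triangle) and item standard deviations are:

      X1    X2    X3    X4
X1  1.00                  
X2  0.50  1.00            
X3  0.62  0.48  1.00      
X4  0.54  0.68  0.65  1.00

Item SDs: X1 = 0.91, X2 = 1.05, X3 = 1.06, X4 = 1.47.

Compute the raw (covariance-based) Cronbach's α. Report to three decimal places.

Σσ²ᵢ = 0.91² + 1.05² + 1.06² + 1.47² = 5.2151
Covariances σ_ij = r_ij · s_i · s_j:
  σ(X1,X2) = 0.50 × 0.91 × 1.05 = 0.4778
  σ(X1,X3) = 0.62 × 0.91 × 1.06 = 0.5981
  σ(X1,X4) = 0.54 × 0.91 × 1.47 = 0.7224
  σ(X2,X3) = 0.48 × 1.05 × 1.06 = 0.5342
  σ(X2,X4) = 0.68 × 1.05 × 1.47 = 1.0496
  σ(X3,X4) = 0.65 × 1.06 × 1.47 = 1.0128
σ²_T = Σσ²ᵢ + 2·Σσ_ij = 5.2151 + 2 × 4.3949 = 14.0049
α = (4/3)·(1 − 5.2151/14.0049) = 0.837

Cronbach's α = 0.837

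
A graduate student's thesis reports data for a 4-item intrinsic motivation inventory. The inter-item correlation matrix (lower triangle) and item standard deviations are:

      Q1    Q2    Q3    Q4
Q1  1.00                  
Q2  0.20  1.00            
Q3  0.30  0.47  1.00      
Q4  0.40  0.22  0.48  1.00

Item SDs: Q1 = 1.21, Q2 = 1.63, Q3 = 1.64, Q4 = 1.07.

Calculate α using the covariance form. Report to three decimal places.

Σσ²ᵢ = 1.21² + 1.63² + 1.64² + 1.07² = 7.9555
Covariances σ_ij = r_ij · s_i · s_j:
  σ(Q1,Q2) = 0.20 × 1.21 × 1.63 = 0.3945
  σ(Q1,Q3) = 0.30 × 1.21 × 1.64 = 0.5953
  σ(Q1,Q4) = 0.40 × 1.21 × 1.07 = 0.5179
  σ(Q2,Q3) = 0.47 × 1.63 × 1.64 = 1.2564
  σ(Q2,Q4) = 0.22 × 1.63 × 1.07 = 0.3837
  σ(Q3,Q4) = 0.48 × 1.64 × 1.07 = 0.8423
σ²_T = Σσ²ᵢ + 2·Σσ_ij = 7.9555 + 2 × 3.9901 = 15.9357
α = (4/3)·(1 − 7.9555/15.9357) = 0.668

α = 0.668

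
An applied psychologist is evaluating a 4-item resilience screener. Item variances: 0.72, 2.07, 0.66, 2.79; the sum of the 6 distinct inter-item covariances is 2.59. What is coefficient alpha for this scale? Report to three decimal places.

α = 0.605

Σσᵢ² = 0.72 + 2.07 + 0.66 + 2.79 = 6.24
Sum of distinct covariances = 2.59
Var(T) = Σσᵢ² + 2·Σcov = 6.24 + 2 × 2.59 = 11.42
α = (4/3)·(1 − 6.24/11.42) = 0.605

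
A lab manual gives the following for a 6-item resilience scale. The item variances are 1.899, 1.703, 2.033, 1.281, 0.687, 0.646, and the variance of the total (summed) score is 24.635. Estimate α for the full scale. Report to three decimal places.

sum of item variances = 1.899 + 1.703 + 2.033 + 1.281 + 0.687 + 0.646 = 8.249
α = (k/(k−1))·(1 − sum of item variances/total variance) = (6/5)·(1 − 8.249/24.635) = 0.798

α = 0.798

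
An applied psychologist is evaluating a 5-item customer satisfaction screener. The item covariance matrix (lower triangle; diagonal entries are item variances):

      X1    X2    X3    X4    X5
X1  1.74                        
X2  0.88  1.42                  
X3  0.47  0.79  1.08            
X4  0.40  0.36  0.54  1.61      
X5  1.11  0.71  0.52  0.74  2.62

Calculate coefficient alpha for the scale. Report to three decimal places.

α = 0.758

ΣVar(i) = 1.74 + 1.42 + 1.08 + 1.61 + 2.62 = 8.47
Sum of off-diagonal covariances = 6.52
Var(T) = 8.47 + 2 × 6.52 = 21.51
α = (k/(k−1))·(1 − ΣVar(i)/Var(T)) = (5/4)·(1 − 8.47/21.51) = 0.758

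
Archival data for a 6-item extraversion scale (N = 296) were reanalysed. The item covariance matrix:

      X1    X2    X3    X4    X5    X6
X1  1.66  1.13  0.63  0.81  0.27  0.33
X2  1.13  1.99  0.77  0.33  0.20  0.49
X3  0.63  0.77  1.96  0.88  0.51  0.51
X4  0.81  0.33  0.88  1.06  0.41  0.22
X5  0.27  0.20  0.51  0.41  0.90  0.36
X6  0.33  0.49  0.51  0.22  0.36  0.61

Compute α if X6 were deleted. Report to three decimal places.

Remaining items: X1, X2, X3, X4, X5 (k = 5).
Σσᵢ² = 1.66 + 1.99 + 1.96 + 1.06 + 0.90 = 7.57
σ²_T = 7.57 + 2 × 5.94 = 19.45
α (item deleted) = (5/4)·(1 − 7.57/19.45) = 0.763

α = 0.763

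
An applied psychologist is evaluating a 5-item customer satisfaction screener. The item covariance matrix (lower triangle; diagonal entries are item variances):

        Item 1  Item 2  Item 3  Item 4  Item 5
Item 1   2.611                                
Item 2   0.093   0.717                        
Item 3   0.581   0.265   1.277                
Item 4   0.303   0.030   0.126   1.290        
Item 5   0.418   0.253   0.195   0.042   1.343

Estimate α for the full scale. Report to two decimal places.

sum of item variances = 2.611 + 0.717 + 1.277 + 1.290 + 1.343 = 7.238
Sum of the distinct covariances = 2.306
Var(T) = 7.238 + 2 × 2.306 = 11.850
α = (k/(k−1))·(1 − sum of item variances/Var(T)) = (5/4)·(1 − 7.238/11.850) = 0.49

α = 0.49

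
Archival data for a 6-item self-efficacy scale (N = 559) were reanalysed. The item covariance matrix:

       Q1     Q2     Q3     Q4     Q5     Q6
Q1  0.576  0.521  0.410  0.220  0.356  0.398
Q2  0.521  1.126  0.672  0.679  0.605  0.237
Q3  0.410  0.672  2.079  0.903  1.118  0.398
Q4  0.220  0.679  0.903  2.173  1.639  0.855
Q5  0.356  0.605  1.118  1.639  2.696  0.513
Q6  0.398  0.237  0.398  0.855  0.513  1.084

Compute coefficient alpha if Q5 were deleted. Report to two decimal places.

Remaining items: Q1, Q2, Q3, Q4, Q6 (k = 5).
sum of item variances = 0.576 + 1.126 + 2.079 + 2.173 + 1.084 = 7.038
σ²_T = 7.038 + 2 × 5.293 = 17.624
α (item deleted) = (5/4)·(1 − 7.038/17.624) = 0.75

coefficient alpha = 0.75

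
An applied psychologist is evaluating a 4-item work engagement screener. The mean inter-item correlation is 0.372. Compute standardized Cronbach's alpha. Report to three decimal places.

standardized Cronbach's alpha = 0.703

Standardized α = k·r̄ / (1 + (k−1)·r̄) = 4 × 0.372 / (1 + 3 × 0.372)
  = 1.4880 / 2.1160 = 0.703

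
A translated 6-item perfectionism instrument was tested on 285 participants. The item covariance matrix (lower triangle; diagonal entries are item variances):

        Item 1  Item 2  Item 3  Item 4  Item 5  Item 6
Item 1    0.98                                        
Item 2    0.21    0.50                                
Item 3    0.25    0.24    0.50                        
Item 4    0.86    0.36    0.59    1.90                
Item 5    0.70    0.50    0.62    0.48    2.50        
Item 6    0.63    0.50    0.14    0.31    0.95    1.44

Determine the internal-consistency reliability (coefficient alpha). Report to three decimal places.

coefficient alpha = 0.783

Σσᵢ² = 0.98 + 0.50 + 0.50 + 1.90 + 2.50 + 1.44 = 7.82
Σ_{i<j} σ_ij = 7.34
Var(T) = 7.82 + 2 × 7.34 = 22.50
α = (k/(k−1))·(1 − Σσᵢ²/Var(T)) = (6/5)·(1 − 7.82/22.50) = 0.783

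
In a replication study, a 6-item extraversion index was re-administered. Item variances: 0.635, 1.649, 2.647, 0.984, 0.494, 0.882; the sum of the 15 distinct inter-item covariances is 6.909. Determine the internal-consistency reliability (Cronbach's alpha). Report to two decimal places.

Cronbach's alpha = 0.79

ΣVar(i) = 0.635 + 1.649 + 2.647 + 0.984 + 0.494 + 0.882 = 7.291
Sum of distinct covariances = 6.909
Var(T) = ΣVar(i) + 2·Σcov = 7.291 + 2 × 6.909 = 21.109
α = (6/5)·(1 − 7.291/21.109) = 0.79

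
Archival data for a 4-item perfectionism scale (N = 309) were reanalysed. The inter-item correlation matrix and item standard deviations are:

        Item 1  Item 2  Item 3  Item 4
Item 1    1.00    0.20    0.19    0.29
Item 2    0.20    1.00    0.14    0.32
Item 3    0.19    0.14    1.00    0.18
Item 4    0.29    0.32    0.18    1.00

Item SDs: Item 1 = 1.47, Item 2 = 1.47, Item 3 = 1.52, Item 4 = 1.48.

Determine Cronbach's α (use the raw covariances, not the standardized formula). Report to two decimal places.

Σσ²ᵢ = 1.47² + 1.47² + 1.52² + 1.48² = 8.8226
Covariances σ_ij = r_ij · s_i · s_j:
  σ(Item 1,Item 2) = 0.20 × 1.47 × 1.47 = 0.4322
  σ(Item 1,Item 3) = 0.19 × 1.47 × 1.52 = 0.4245
  σ(Item 1,Item 4) = 0.29 × 1.47 × 1.48 = 0.6309
  σ(Item 2,Item 3) = 0.14 × 1.47 × 1.52 = 0.3128
  σ(Item 2,Item 4) = 0.32 × 1.47 × 1.48 = 0.6962
  σ(Item 3,Item 4) = 0.18 × 1.52 × 1.48 = 0.4049
σ²_T = Σσ²ᵢ + 2·Σσ_ij = 8.8226 + 2 × 2.9015 = 14.6256
α = (4/3)·(1 − 8.8226/14.6256) = 0.53

α = 0.53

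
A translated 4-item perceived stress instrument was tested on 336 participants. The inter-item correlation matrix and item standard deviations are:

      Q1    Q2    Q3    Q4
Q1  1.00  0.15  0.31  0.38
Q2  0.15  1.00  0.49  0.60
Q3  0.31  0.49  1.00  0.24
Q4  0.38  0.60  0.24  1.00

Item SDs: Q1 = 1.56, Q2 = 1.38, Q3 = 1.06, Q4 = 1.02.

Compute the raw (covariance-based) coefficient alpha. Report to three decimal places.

α = 0.668

Σσ²ᵢ = 1.56² + 1.38² + 1.06² + 1.02² = 6.5020
Covariances σ_ij = r_ij · s_i · s_j:
  σ(Q1,Q2) = 0.15 × 1.56 × 1.38 = 0.3229
  σ(Q1,Q3) = 0.31 × 1.56 × 1.06 = 0.5126
  σ(Q1,Q4) = 0.38 × 1.56 × 1.02 = 0.6047
  σ(Q2,Q3) = 0.49 × 1.38 × 1.06 = 0.7168
  σ(Q2,Q4) = 0.60 × 1.38 × 1.02 = 0.8446
  σ(Q3,Q4) = 0.24 × 1.06 × 1.02 = 0.2595
σ²_T = Σσ²ᵢ + 2·Σσ_ij = 6.5020 + 2 × 3.2611 = 13.0242
α = (4/3)·(1 − 6.5020/13.0242) = 0.668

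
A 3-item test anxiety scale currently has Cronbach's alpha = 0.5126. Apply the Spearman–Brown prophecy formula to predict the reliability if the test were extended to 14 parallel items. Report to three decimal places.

Length factor m = 14/3 = 4.6667
α' = m·α / (1 + (m−1)·α)
   = 14/3 × 0.5126 / (1 + (14/3 − 1) × 0.5126)
   = 2.3921 / 2.8795 = 0.831

predicted reliability = 0.831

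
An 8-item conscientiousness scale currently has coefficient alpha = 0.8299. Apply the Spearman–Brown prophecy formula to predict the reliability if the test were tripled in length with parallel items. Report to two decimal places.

Length factor m = 3
α' = m·α / (1 + (m−1)·α)
   = 3 × 0.8299 / (1 + (3 − 1) × 0.8299)
   = 2.4897 / 2.6598 = 0.94

predicted reliability = 0.94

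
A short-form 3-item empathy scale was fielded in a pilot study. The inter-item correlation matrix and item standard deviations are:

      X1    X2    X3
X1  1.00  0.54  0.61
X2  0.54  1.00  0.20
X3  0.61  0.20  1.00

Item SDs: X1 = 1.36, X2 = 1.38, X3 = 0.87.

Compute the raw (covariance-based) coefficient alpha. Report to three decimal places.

Σσ²ᵢ = 1.36² + 1.38² + 0.87² = 4.5109
Covariances σ_ij = r_ij · s_i · s_j:
  σ(X1,X2) = 0.54 × 1.36 × 1.38 = 1.0135
  σ(X1,X3) = 0.61 × 1.36 × 0.87 = 0.7218
  σ(X2,X3) = 0.20 × 1.38 × 0.87 = 0.2401
σ²_T = Σσ²ᵢ + 2·Σσ_ij = 4.5109 + 2 × 1.9754 = 8.4617
α = (3/2)·(1 − 4.5109/8.4617) = 0.700

α = 0.700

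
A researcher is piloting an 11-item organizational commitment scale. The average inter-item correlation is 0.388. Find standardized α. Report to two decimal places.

α = 0.87

Standardized α = k·r̄ / (1 + (k−1)·r̄) = 11 × 0.388 / (1 + 10 × 0.388)
  = 4.2680 / 4.8800 = 0.87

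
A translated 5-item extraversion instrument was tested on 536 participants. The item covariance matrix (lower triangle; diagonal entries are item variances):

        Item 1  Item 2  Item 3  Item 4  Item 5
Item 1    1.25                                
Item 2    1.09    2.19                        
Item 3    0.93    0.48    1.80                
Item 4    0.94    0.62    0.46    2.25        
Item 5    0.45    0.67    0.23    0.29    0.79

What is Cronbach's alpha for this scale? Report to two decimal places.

α = 0.75

sum of item variances = 1.25 + 2.19 + 1.80 + 2.25 + 0.79 = 8.28
Σ_{i<j} σ_ij = 6.16
σ²_total = 8.28 + 2 × 6.16 = 20.60
α = (k/(k−1))·(1 − sum of item variances/σ²_total) = (5/4)·(1 − 8.28/20.60) = 0.75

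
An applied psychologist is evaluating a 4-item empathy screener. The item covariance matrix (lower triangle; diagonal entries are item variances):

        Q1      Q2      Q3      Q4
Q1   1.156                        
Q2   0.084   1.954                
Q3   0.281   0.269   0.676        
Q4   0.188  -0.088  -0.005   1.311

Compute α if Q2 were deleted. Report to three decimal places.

α = 0.342

Remaining items: Q1, Q3, Q4 (k = 3).
Σσᵢ² = 1.156 + 0.676 + 1.311 = 3.143
σ²_total = 3.143 + 2 × 0.464 = 4.071
α (item deleted) = (3/2)·(1 − 3.143/4.071) = 0.342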